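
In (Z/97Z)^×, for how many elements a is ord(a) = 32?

16

φ(97) = 97 − 1 = 96 = 2^5 · 3.
In a cyclic group of order 96, there are φ(d) elements of order d for each divisor d of 96, and zero for non-divisors.
32 = 2^5 divides 96, and φ(32) = 16.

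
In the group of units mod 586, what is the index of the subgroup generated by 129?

1

ord(129) | φ(586) = φ(2)·φ(293) = 1·292 = 292 = 2^2 · 73.
Divisors of 292: 1, 2, 4, 73, 146, 292.
Evaluate successive powers at the divisors of 292:
129^1 ≡ 129 (mod 586)
129^2 ≡ 233 (mod 586)
129^4 ≡ 377 (mod 586)
129^73 ≡ 155 (mod 586)
129^146 ≡ 585 (mod 586)
129^292 ≡ 1 (mod 586) ✓
So ord_586(129) = 292, hence |⟨129⟩| = 292.
[(Z/586Z)^× : ⟨129⟩] = 292/292 = 1.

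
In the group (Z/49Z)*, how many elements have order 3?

2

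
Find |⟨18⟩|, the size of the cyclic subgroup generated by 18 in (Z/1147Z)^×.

180

The order of 18 must divide φ(1147) = φ(31·37) = (31−1)·(37−1) = 30·36 = 1080 = 2^3 · 3^3 · 5.
Divisors of 1080: 1, 2, 3, 4, 5, 6, 8, 9, 10, 12, 15, 18, 20, 24, 27, 30, 36, 40, 45, 54, 60, 72, 90, 108, 120, 135, 180, 216, 270, 360, 540, 1080.
Check 18^d mod 1147 for each divisor in increasing order:
18^1 ≡ 18
18^2 ≡ 324
18^3 ≡ 97
18^4 ≡ 599
18^5 ≡ 459
18^6 ≡ 233
18^8 ≡ 937
18^9 ≡ 808
18^10 ≡ 780
18^12 ≡ 380
18^15 ≡ 156
18^18 ≡ 221
18^20 ≡ 490
18^24 ≡ 1025
18^27 ≡ 783
18^30 ≡ 249
18^36 ≡ 667
18^40 ≡ 377
18^45 ≡ 993
18^54 ≡ 591
18^60 ≡ 63
18^72 ≡ 1000
18^90 ≡ 776
18^108 ≡ 593
18^120 ≡ 528
18^135 ≡ 931
18^180 ≡ 1
So ord_1147(18) = 180.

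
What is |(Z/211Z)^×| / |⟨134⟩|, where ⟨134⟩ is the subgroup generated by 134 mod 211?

14

The order of 134 must divide φ(211) = 211 − 1 = 210 = 2 · 3 · 5 · 7.
Divisors of 210: 1, 2, 3, 5, 6, 7, 10, 14, 15, 21, 30, 35, 42, 70, 105, 210.
Test each divisor d:
134^1 ≡ 134 (mod 211)
134^2 ≡ 21 (mod 211)
134^3 ≡ 71 (mod 211)
134^5 ≡ 14 (mod 211)
134^6 ≡ 188 (mod 211)
134^7 ≡ 83 (mod 211)
134^10 ≡ 196 (mod 211)
134^14 ≡ 137 (mod 211)
134^15 ≡ 1 (mod 211) ✓
So ord_211(134) = 15, hence |⟨134⟩| = 15.
Index = |(Z/211Z)^×| / |⟨134⟩| = 210 / 15 = 14.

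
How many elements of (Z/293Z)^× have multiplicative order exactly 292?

144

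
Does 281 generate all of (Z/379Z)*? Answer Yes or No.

No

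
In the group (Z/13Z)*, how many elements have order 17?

0

φ(13) = 13 − 1 = 12 = 2^2 · 3.
(Z/13Z)^× is cyclic (|G| = 12); a cyclic group of order m has exactly φ(d) elements of each order d | m, and none otherwise.
Here 12 is not a multiple of 17, so there are no elements of order 17.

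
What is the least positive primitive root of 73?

φ(73) = 73 − 1 = 72 = 2^3 · 3^2.
Test candidates g = 2, 3, … against the prime factors q ∈ {2, 3} of φ(73): g is a generator iff g^(72/q) ≢ 1 for every such q.
g = 2: 2^36 ≡ 1 — hits 1, so not a primitive root.
g = 3: 3^36 ≡ 1 — hits 1, so not a primitive root.
g = 4: 4^36 ≡ 1 — hits 1, so not a primitive root.
g = 5: 5^36 ≡ 72; 5^24 ≡ 8 — none is 1, so 5 is a primitive root.
The smallest primitive root modulo 73 is 5.

5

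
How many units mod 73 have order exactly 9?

6

φ(73) = 73 − 1 = 72 = 2^3 · 3^2.
(Z/73Z)^× is cyclic (|G| = 72); a cyclic group of order m has exactly φ(d) elements of each order d | m, and none otherwise.
9 = 3^2 divides 72, and φ(9) = 6.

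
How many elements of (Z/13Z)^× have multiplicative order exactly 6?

φ(13) = 13 − 1 = 12 = 2^2 · 3.
(Z/13Z)^× is cyclic (|G| = 12); a cyclic group of order m has exactly φ(d) elements of each order d | m, and none otherwise.
6 = 2 · 3 divides 12, and φ(6) = 2.

2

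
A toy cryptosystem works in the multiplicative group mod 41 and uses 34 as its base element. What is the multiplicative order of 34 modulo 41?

Since 34 ∈ (Z/41Z)^×, its order divides φ(41) = 41 − 1 = 40 = 2^3 · 5.
Divisors of 40: 1, 2, 4, 5, 8, 10, 20, 40.
Check 34^d mod 41 for each divisor in increasing order:
34^1 ≡ 34
34^2 ≡ 8
34^4 ≡ 23
34^5 ≡ 3
34^8 ≡ 37
34^10 ≡ 9
34^20 ≡ 40
34^40 ≡ 1
The smallest such exponent is 40, so the order of 34 is 40.

40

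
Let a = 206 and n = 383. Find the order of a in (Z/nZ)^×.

191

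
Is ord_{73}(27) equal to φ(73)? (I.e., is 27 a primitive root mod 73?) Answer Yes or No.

No

φ(73) = 73 − 1 = 72 = 2^3 · 3^2.
27 is a primitive root mod 73 iff 27^(φ(73)/q) ≢ 1 for every prime q | φ(73), i.e. q ∈ {2, 3}.
27^36 ≡ 1 (mod 73)  [q = 2: ≡ 1 ✗]
27^24 ≡ 1 (mod 73)  [q = 3: ≡ 1 ✗]
27^36 ≡ 1 shows ord(27) | 36, strictly less than φ(73); not a primitive root.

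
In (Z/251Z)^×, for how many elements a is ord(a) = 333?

0

φ(251) = 251 − 1 = 250 = 2 · 5^3.
(Z/251Z)^× is cyclic (|G| = 250); a cyclic group of order m has exactly φ(d) elements of each order d | m, and none otherwise.
Here 250 is not a multiple of 333, so there are no elements of order 333.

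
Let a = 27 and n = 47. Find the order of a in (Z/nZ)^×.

23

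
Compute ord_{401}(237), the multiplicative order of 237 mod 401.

By Lagrange's theorem, ord_401(237) divides φ(401) = 401 − 1 = 400 = 2^4 · 5^2.
Divisors of 400: 1, 2, 4, 5, 8, 10, 16, 20, 25, 40, 50, 80, 100, 200, 400.
Test each divisor d:
237^1 ≡ 237 (mod 401)
237^2 ≡ 29 (mod 401)
237^4 ≡ 39 (mod 401)
237^5 ≡ 20 (mod 401)
237^8 ≡ 318 (mod 401)
237^10 ≡ 400 (mod 401)
237^16 ≡ 72 (mod 401)
237^20 ≡ 1 (mod 401) ✓
So ord_401(237) = 20.

20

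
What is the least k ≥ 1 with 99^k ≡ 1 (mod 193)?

64

Since 99 ∈ (Z/193Z)^×, its order divides φ(193) = 193 − 1 = 192 = 2^6 · 3.
Divisors of 192: 1, 2, 3, 4, 6, 8, 12, 16, 24, 32, 48, 64, 96, 192.
Test each divisor d:
99^1 ≡ 99 (mod 193)
99^2 ≡ 151 (mod 193)
99^3 ≡ 88 (mod 193)
99^4 ≡ 27 (mod 193)
99^6 ≡ 24 (mod 193)
99^8 ≡ 150 (mod 193)
99^12 ≡ 190 (mod 193)
99^16 ≡ 112 (mod 193)
99^24 ≡ 9 (mod 193)
99^32 ≡ 192 (mod 193)
99^48 ≡ 81 (mod 193)
99^64 ≡ 1 (mod 193) ✓
The smallest such exponent is 64, so the order of 99 is 64.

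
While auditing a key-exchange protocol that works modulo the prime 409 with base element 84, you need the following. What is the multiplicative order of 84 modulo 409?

136

The order of 84 must divide φ(409) = 409 − 1 = 408 = 2^3 · 3 · 17.
Divisors of 408: 1, 2, 3, 4, 6, 8, 12, 17, 24, 34, 51, 68, 102, 136, 204, 408.
Test each divisor d:
84^1 ≡ 84
84^2 ≡ 103
84^3 ≡ 63
84^4 ≡ 384
84^6 ≡ 288
84^8 ≡ 216
84^12 ≡ 326
84^17 ≡ 66
84^24 ≡ 345
84^34 ≡ 266
84^51 ≡ 378
84^68 ≡ 408
84^102 ≡ 143
84^136 ≡ 1
Therefore the multiplicative order of 84 modulo 409 is 136.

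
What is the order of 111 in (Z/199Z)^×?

33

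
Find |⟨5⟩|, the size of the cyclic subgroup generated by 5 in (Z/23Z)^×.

22

Since 5 ∈ (Z/23Z)^×, its order divides φ(23) = 23 − 1 = 22 = 2 · 11.
Divisors of 22: 1, 2, 11, 22.
Compute 5^d (mod 23) for the divisors d until we hit 1:
5^1 ≡ 5 (mod 23)
5^2 ≡ 2 (mod 23)
5^11 ≡ 22 (mod 23)
5^22 ≡ 1 (mod 23) ✓
Hence ord(5) = 22.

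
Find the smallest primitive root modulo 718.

7

φ(718) = φ(2)·φ(359) = 1·358 = 358 = 2 · 179.
g is a primitive root iff g^(358/q) ≢ 1 (mod 718) for each prime q ∈ {2, 179}.
g = 2: gcd(2, 718) = 2 > 1, not a unit — skip.
g = 3: 3^179 ≡ 1 — hits 1, so not a primitive root.
g = 4: gcd(4, 718) = 2 > 1, not a unit — skip.
g = 5: 5^179 ≡ 1 — hits 1, so not a primitive root.
g = 6: gcd(6, 718) = 2 > 1, not a unit — skip.
g = 7: 7^179 ≡ 717; 7^2 ≡ 49 — none is 1, so 7 is a primitive root.
Hence the least primitive root of 718 is 7.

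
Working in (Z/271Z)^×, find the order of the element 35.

45

ord(35) | φ(271) = 271 − 1 = 270 = 2 · 3^3 · 5.
Divisors of 270: 1, 2, 3, 5, 6, 9, 10, 15, 18, 27, 30, 45, 54, 90, 135, 270.
Evaluate successive powers at the divisors of 270:
35^1 ≡ 35
35^2 ≡ 141
35^3 ≡ 57
35^5 ≡ 178
35^6 ≡ 268
35^9 ≡ 100
35^10 ≡ 248
35^15 ≡ 242
35^18 ≡ 244
35^27 ≡ 10
35^30 ≡ 28
35^45 ≡ 1
Therefore the multiplicative order of 35 modulo 271 is 45.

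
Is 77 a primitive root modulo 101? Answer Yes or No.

No

φ(101) = 101 − 1 = 100 = 2^2 · 5^2.
77 is a primitive root mod 101 iff 77^(φ(101)/q) ≢ 1 for every prime q | φ(101), i.e. q ∈ {2, 5}.
77^50 ≡ 1 (mod 101)  [q = 2: ≡ 1 ✗]
77^20 ≡ 36 (mod 101)  [q = 5: ≢ 1 ✓]
The check at q = 2 fails, so 77 generates a proper subgroup.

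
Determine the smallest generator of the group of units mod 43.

3

φ(43) = 43 − 1 = 42 = 2 · 3 · 7.
Test candidates g = 2, 3, … against the prime factors q ∈ {2, 3, 7} of φ(43): g is a generator iff g^(42/q) ≢ 1 for every such q.
g = 2: 2^21 ≡ 42; 2^14 ≡ 1 — hits 1, so not a primitive root.
g = 3: 3^21 ≡ 42; 3^14 ≡ 36; 3^6 ≡ 41 — none is 1, so 3 is a primitive root.
So 3 is the smallest generator of (Z/43Z)^×.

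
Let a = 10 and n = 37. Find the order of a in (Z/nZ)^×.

3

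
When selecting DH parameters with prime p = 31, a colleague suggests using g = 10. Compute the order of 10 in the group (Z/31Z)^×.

15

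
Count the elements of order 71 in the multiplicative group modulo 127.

0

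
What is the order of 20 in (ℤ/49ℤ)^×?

14

The order of 20 must divide φ(49) = φ(7^2) = 7·(7−1) = 42 = 2 · 3 · 7.
Divisors of 42: 1, 2, 3, 6, 7, 14, 21, 42.
Compute 20^d (mod 49) for the divisors d until we hit 1:
20^1 ≡ 20 (mod 49)
20^2 ≡ 8 (mod 49)
20^3 ≡ 13 (mod 49)
20^6 ≡ 22 (mod 49)
20^7 ≡ 48 (mod 49)
20^14 ≡ 1 (mod 49) ✓
Therefore the multiplicative order of 20 modulo 49 is 14.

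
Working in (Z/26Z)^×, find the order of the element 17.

6

By Lagrange's theorem, ord_26(17) divides φ(26) = φ(2)·φ(13) = 1·12 = 12 = 2^2 · 3.
Divisors of 12: 1, 2, 3, 4, 6, 12.
Evaluate successive powers at the divisors of 12:
17^1 ≡ 17 (mod 26)
17^2 ≡ 3 (mod 26)
17^3 ≡ 25 (mod 26)
17^4 ≡ 9 (mod 26)
17^6 ≡ 1 (mod 26) ✓
Therefore the multiplicative order of 17 modulo 26 is 6.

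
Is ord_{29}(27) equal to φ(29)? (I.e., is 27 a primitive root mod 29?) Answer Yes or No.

Yes

φ(29) = 29 − 1 = 28 = 2^2 · 7.
Test 27^(28/q) mod 29 for each prime factor q of 28:
27^14 ≡ 28 (mod 29)  [q = 2: ≢ 1 ✓]
27^4 ≡ 16 (mod 29)  [q = 7: ≢ 1 ✓]
None equal 1, so ord_29(27) = 28: 27 is a primitive root.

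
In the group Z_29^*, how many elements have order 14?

6

φ(29) = 29 − 1 = 28 = 2^2 · 7.
Since (Z/29Z)^× is cyclic of order 28, the number of elements of order d is φ(d) when d | 28 and 0 otherwise.
14 = 2 · 7 divides 28, and φ(14) = 6.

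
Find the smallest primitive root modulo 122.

7

φ(122) = φ(2)·φ(61) = 1·60 = 60 = 2^2 · 3 · 5.
Test candidates g = 2, 3, … against the prime factors q ∈ {2, 3, 5} of φ(122): g is a generator iff g^(60/q) ≢ 1 for every such q.
g = 2: gcd(2, 122) = 2 > 1, not a unit — skip.
g = 3: 3^30 ≡ 1 — hits 1, so not a primitive root.
g = 4: gcd(4, 122) = 2 > 1, not a unit — skip.
g = 5: 5^30 ≡ 1 — hits 1, so not a primitive root.
g = 6: gcd(6, 122) = 2 > 1, not a unit — skip.
g = 7: 7^30 ≡ 121; 7^20 ≡ 47; 7^12 ≡ 95 — none is 1, so 7 is a primitive root.
The smallest primitive root modulo 122 is 7.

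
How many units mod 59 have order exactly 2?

1

φ(59) = 59 − 1 = 58 = 2 · 29.
(Z/59Z)^× is cyclic (|G| = 58); a cyclic group of order m has exactly φ(d) elements of each order d | m, and none otherwise.
2 | 58, and φ(2) = 2 − 1 = 1.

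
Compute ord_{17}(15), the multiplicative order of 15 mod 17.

8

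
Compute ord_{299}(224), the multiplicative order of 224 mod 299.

ord(224) | φ(299) = φ(13·23) = (13−1)·(23−1) = 12·22 = 264 = 2^3 · 3 · 11.
Divisors of 264: 1, 2, 3, 4, 6, 8, 11, 12, 22, 24, 33, 44, 66, 88, 132, 264.
Evaluate successive powers at the divisors of 264:
224^1 ≡ 224 (mod 299)
224^2 ≡ 243 (mod 299)
224^3 ≡ 14 (mod 299)
224^4 ≡ 146 (mod 299)
224^6 ≡ 196 (mod 299)
224^8 ≡ 87 (mod 299)
224^11 ≡ 22 (mod 299)
224^12 ≡ 144 (mod 299)
224^22 ≡ 185 (mod 299)
224^24 ≡ 105 (mod 299)
224^33 ≡ 183 (mod 299)
224^44 ≡ 139 (mod 299)
224^66 ≡ 1 (mod 299) ✓
Hence ord(224) = 66.

66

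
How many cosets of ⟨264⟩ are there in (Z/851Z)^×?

2

Since 264 ∈ (Z/851Z)^×, its order divides φ(851) = φ(23·37) = (23−1)·(37−1) = 22·36 = 792 = 2^3 · 3^2 · 11.
Divisors of 792: 1, 2, 3, 4, 6, 8, 9, 11, 12, 18, 22, 24, 33, 36, 44, 66, 72, 88, 99, 132, 198, 264, 396, 792.
Compute 264^d (mod 851) for the divisors d until we hit 1:
264^1 ≡ 264
264^2 ≡ 765
264^3 ≡ 273
264^4 ≡ 588
264^6 ≡ 492
264^8 ≡ 238
264^9 ≡ 709
264^11 ≡ 298
264^12 ≡ 380
264^18 ≡ 591
264^22 ≡ 300
264^24 ≡ 581
264^33 ≡ 45
264^36 ≡ 371
264^44 ≡ 645
264^66 ≡ 323
264^72 ≡ 630
264^88 ≡ 737
264^99 ≡ 68
264^132 ≡ 507
264^198 ≡ 369
264^264 ≡ 47
264^396 ≡ 1
Thus |⟨264⟩| = ord(264) = 396.
[(Z/851Z)^× : ⟨264⟩] = 792/396 = 2.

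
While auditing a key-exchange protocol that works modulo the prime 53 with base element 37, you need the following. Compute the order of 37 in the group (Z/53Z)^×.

26

Since 37 ∈ (Z/53Z)^×, its order divides φ(53) = 53 − 1 = 52 = 2^2 · 13.
Divisors of 52: 1, 2, 4, 13, 26, 52.
Check 37^d mod 53 for each divisor in increasing order:
37^1 ≡ 37
37^2 ≡ 44
37^4 ≡ 28
37^13 ≡ 52
37^26 ≡ 1
Hence ord(37) = 26.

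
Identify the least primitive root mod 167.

5

φ(167) = 167 − 1 = 166 = 2 · 83.
g is a primitive root iff g^(166/q) ≢ 1 (mod 167) for each prime q ∈ {2, 83}.
g = 2: 2^83 ≡ 1 — hits 1, so not a primitive root.
g = 3: 3^83 ≡ 1 — hits 1, so not a primitive root.
g = 4: 4^83 ≡ 1 — hits 1, so not a primitive root.
g = 5: 5^83 ≡ 166; 5^2 ≡ 25 — none is 1, so 5 is a primitive root.
The smallest primitive root modulo 167 is 5.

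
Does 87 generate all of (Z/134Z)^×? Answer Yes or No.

Yes

φ(134) = φ(2)·φ(67) = 1·66 = 66 = 2 · 3 · 11.
Test 87^(66/q) mod 134 for each prime factor q of 66:
87^33 ≡ 133 (mod 134)  [q = 2: ≢ 1 ✓]
87^22 ≡ 29 (mod 134)  [q = 3: ≢ 1 ✓]
87^6 ≡ 59 (mod 134)  [q = 11: ≢ 1 ✓]
Every test exponent gives a nontrivial residue, hence 87 generates the full group.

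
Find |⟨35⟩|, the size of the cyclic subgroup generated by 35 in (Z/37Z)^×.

ord(35) | φ(37) = 37 − 1 = 36 = 2^2 · 3^2.
Divisors of 36: 1, 2, 3, 4, 6, 9, 12, 18, 36.
Test each divisor d:
35^1 ≡ 35 (mod 37)
35^2 ≡ 4 (mod 37)
35^3 ≡ 29 (mod 37)
35^4 ≡ 16 (mod 37)
35^6 ≡ 27 (mod 37)
35^9 ≡ 6 (mod 37)
35^12 ≡ 26 (mod 37)
35^18 ≡ 36 (mod 37)
35^36 ≡ 1 (mod 37) ✓
The smallest such exponent is 36, so the order of 35 is 36.

36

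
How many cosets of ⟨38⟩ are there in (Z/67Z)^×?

11

The order of 38 must divide φ(67) = 67 − 1 = 66 = 2 · 3 · 11.
Divisors of 66: 1, 2, 3, 6, 11, 22, 33, 66.
Check 38^d mod 67 for each divisor in increasing order:
38^1 ≡ 38 (mod 67)
38^2 ≡ 37 (mod 67)
38^3 ≡ 66 (mod 67)
38^6 ≡ 1 (mod 67) ✓
The order of 38 is 6, so the subgroup it generates has 6 elements.
[(Z/67Z)^× : ⟨38⟩] = 66/6 = 11.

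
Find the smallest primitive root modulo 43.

φ(43) = 43 − 1 = 42 = 2 · 3 · 7.
Test candidates g = 2, 3, … against the prime factors q ∈ {2, 3, 7} of φ(43): g is a generator iff g^(42/q) ≢ 1 for every such q.
g = 2: 2^21 ≡ 42; 2^14 ≡ 1 — hits 1, so not a primitive root.
g = 3: 3^21 ≡ 42; 3^14 ≡ 36; 3^6 ≡ 41 — none is 1, so 3 is a primitive root.
So 3 is the smallest generator of (Z/43Z)^×.

3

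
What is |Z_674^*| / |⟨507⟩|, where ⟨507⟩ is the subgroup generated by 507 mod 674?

2

Since 507 ∈ (Z/674Z)^×, its order divides φ(674) = φ(2)·φ(337) = 1·336 = 336 = 2^4 · 3 · 7.
Divisors of 336: 1, 2, 3, 4, 6, 7, 8, 12, 14, 16, 21, 24, 28, 42, 48, 56, 84, 112, 168, 336.
Evaluate successive powers at the divisors of 336:
507^1 ≡ 507 (mod 674)
507^2 ≡ 255 (mod 674)
507^3 ≡ 551 (mod 674)
507^4 ≡ 321 (mod 674)
507^6 ≡ 301 (mod 674)
507^7 ≡ 283 (mod 674)
507^8 ≡ 593 (mod 674)
507^12 ≡ 285 (mod 674)
507^14 ≡ 557 (mod 674)
507^16 ≡ 495 (mod 674)
507^21 ≡ 589 (mod 674)
507^24 ≡ 345 (mod 674)
507^28 ≡ 209 (mod 674)
507^42 ≡ 485 (mod 674)
507^48 ≡ 401 (mod 674)
507^56 ≡ 545 (mod 674)
507^84 ≡ 673 (mod 674)
507^112 ≡ 465 (mod 674)
507^168 ≡ 1 (mod 674) ✓
The order of 507 is 168, so the subgroup it generates has 168 elements.
The index is φ(674) / ord(507) = 336 / 168 = 2.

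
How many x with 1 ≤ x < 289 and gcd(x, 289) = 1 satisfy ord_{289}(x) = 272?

φ(289) = φ(17^2) = 17·(17−1) = 272 = 2^4 · 17.
(Z/289Z)^× is cyclic (|G| = 272); a cyclic group of order m has exactly φ(d) elements of each order d | m, and none otherwise.
272 = 2^4 · 17 divides 272, and φ(272) = 128.

128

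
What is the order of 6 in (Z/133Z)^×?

18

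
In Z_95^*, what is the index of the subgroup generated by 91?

By Lagrange's theorem, ord_95(91) divides φ(95) = φ(5·19) = (5−1)·(19−1) = 4·18 = 72 = 2^3 · 3^2.
Divisors of 72: 1, 2, 3, 4, 6, 8, 9, 12, 18, 24, 36, 72.
Check 91^d mod 95 for each divisor in increasing order:
91^1 ≡ 91
91^2 ≡ 16
91^3 ≡ 31
91^4 ≡ 66
91^6 ≡ 11
91^8 ≡ 81
91^9 ≡ 56
91^12 ≡ 26
91^18 ≡ 1
So ord_95(91) = 18, hence |⟨91⟩| = 18.
The index is φ(95) / ord(91) = 72 / 18 = 4.

4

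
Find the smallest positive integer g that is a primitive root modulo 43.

3

φ(43) = 43 − 1 = 42 = 2 · 3 · 7.
g is a primitive root iff g^(42/q) ≢ 1 (mod 43) for each prime q ∈ {2, 3, 7}.
g = 2: 2^21 ≡ 42; 2^14 ≡ 1 — hits 1, so not a primitive root.
g = 3: 3^21 ≡ 42; 3^14 ≡ 36; 3^6 ≡ 41 — none is 1, so 3 is a primitive root.
So 3 is the smallest generator of (Z/43Z)^×.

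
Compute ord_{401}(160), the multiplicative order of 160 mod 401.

200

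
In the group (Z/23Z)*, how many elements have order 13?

φ(23) = 23 − 1 = 22 = 2 · 11.
(Z/23Z)^× is cyclic (|G| = 22); a cyclic group of order m has exactly φ(d) elements of each order d | m, and none otherwise.
Here 22 is not a multiple of 13, so there are no elements of order 13.

0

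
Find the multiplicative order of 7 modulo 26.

By Lagrange's theorem, ord_26(7) divides φ(26) = φ(2)·φ(13) = 1·12 = 12 = 2^2 · 3.
Divisors of 12: 1, 2, 3, 4, 6, 12.
Compute 7^d (mod 26) for the divisors d until we hit 1:
7^1 ≡ 7 (mod 26)
7^2 ≡ 23 (mod 26)
7^3 ≡ 5 (mod 26)
7^4 ≡ 9 (mod 26)
7^6 ≡ 25 (mod 26)
7^12 ≡ 1 (mod 26) ✓
Therefore the multiplicative order of 7 modulo 26 is 12.

12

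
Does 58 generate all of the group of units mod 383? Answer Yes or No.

No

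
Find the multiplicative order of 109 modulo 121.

22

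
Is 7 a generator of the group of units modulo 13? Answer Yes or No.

φ(13) = 13 − 1 = 12 = 2^2 · 3.
An element g generates (Z/13Z)^× iff g^(12/q) ≢ 1 (mod 13) for each prime q ∈ {2, 3}.
7^6 ≡ 12 (mod 13)  [q = 2: ≢ 1 ✓]
7^4 ≡ 9 (mod 13)  [q = 3: ≢ 1 ✓]
Every test exponent gives a nontrivial residue, hence 7 generates the full group.

Yes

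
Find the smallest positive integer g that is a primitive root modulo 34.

3

φ(34) = φ(2)·φ(17) = 1·16 = 16 = 2^4.
g is a primitive root iff g^(16/q) ≢ 1 (mod 34) for each prime q ∈ {2}.
g = 2: gcd(2, 34) = 2 > 1, not a unit — skip.
g = 3: 3^8 ≡ 33 — none is 1, so 3 is a primitive root.
Hence the least primitive root of 34 is 3.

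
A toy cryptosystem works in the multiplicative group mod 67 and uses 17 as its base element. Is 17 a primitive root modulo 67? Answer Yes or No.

φ(67) = 67 − 1 = 66 = 2 · 3 · 11.
An element g generates (Z/67Z)^× iff g^(66/q) ≢ 1 (mod 67) for each prime q ∈ {2, 3, 11}.
17^33 ≡ 1 (mod 67)  [q = 2: ≡ 1 ✗]
17^22 ≡ 37 (mod 67)  [q = 3: ≢ 1 ✓]
17^6 ≡ 15 (mod 67)  [q = 11: ≢ 1 ✓]
Since 17^33 ≡ 1, the order of 17 divides 33 < 66, so 17 is not a primitive root.

No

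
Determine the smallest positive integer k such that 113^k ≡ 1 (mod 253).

ord(113) | φ(253) = φ(11·23) = (11−1)·(23−1) = 10·22 = 220 = 2^2 · 5 · 11.
Divisors of 220: 1, 2, 4, 5, 10, 11, 20, 22, 44, 55, 110, 220.
Compute 113^d (mod 253) for the divisors d until we hit 1:
113^1 ≡ 113
113^2 ≡ 119
113^4 ≡ 246
113^5 ≡ 221
113^10 ≡ 12
113^11 ≡ 91
113^20 ≡ 144
113^22 ≡ 185
113^44 ≡ 70
113^55 ≡ 45
113^110 ≡ 1
Therefore the multiplicative order of 113 modulo 253 is 110.

110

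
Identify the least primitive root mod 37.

2

φ(37) = 37 − 1 = 36 = 2^2 · 3^2.
Test candidates g = 2, 3, … against the prime factors q ∈ {2, 3} of φ(37): g is a generator iff g^(36/q) ≢ 1 for every such q.
g = 2: 2^18 ≡ 36; 2^12 ≡ 26 — none is 1, so 2 is a primitive root.
Hence the least primitive root of 37 is 2.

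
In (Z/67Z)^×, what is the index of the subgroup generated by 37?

Since 37 ∈ (Z/67Z)^×, its order divides φ(67) = 67 − 1 = 66 = 2 · 3 · 11.
Divisors of 66: 1, 2, 3, 6, 11, 22, 33, 66.
Compute 37^d (mod 67) for the divisors d until we hit 1:
37^1 ≡ 37 (mod 67)
37^2 ≡ 29 (mod 67)
37^3 ≡ 1 (mod 67) ✓
The order of 37 is 3, so the subgroup it generates has 3 elements.
[(Z/67Z)^× : ⟨37⟩] = 66/3 = 22.

22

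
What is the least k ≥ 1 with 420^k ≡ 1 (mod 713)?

330

Since 420 ∈ (Z/713Z)^×, its order divides φ(713) = φ(23·31) = (23−1)·(31−1) = 22·30 = 660 = 2^2 · 3 · 5 · 11.
Divisors of 660: 1, 2, 3, 4, 5, 6, 10, 11, 12, 15, 20, 22, 30, 33, 44, 55, 60, 66, 110, 132, 165, 220, 330, 660.
Check 420^d mod 713 for each divisor in increasing order:
420^1 ≡ 420 (mod 713)
420^2 ≡ 289 (mod 713)
420^3 ≡ 170 (mod 713)
420^4 ≡ 100 (mod 713)
420^5 ≡ 646 (mod 713)
420^6 ≡ 380 (mod 713)
420^10 ≡ 211 (mod 713)
420^11 ≡ 208 (mod 713)
420^12 ≡ 374 (mod 713)
420^15 ≡ 123 (mod 713)
420^20 ≡ 315 (mod 713)
420^22 ≡ 484 (mod 713)
420^30 ≡ 156 (mod 713)
420^33 ≡ 139 (mod 713)
420^44 ≡ 392 (mod 713)
420^55 ≡ 254 (mod 713)
420^60 ≡ 94 (mod 713)
420^66 ≡ 70 (mod 713)
420^110 ≡ 346 (mod 713)
420^132 ≡ 622 (mod 713)
420^165 ≡ 185 (mod 713)
420^220 ≡ 645 (mod 713)
420^330 ≡ 1 (mod 713) ✓
Hence ord(420) = 330.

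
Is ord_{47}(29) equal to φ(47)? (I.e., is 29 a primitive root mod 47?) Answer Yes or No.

φ(47) = 47 − 1 = 46 = 2 · 23.
29 is a primitive root mod 47 iff 29^(φ(47)/q) ≢ 1 for every prime q | φ(47), i.e. q ∈ {2, 23}.
29^23 ≡ 46 (mod 47)  [q = 2: ≢ 1 ✓]
29^2 ≡ 42 (mod 47)  [q = 23: ≢ 1 ✓]
None equal 1, so ord_47(29) = 46: 29 is a primitive root.

Yes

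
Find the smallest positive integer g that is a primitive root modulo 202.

3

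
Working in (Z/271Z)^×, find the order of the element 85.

By Lagrange's theorem, ord_271(85) divides φ(271) = 271 − 1 = 270 = 2 · 3^3 · 5.
Divisors of 270: 1, 2, 3, 5, 6, 9, 10, 15, 18, 27, 30, 45, 54, 90, 135, 270.
Evaluate successive powers at the divisors of 270:
85^1 ≡ 85 (mod 271)
85^2 ≡ 179 (mod 271)
85^3 ≡ 39 (mod 271)
85^5 ≡ 206 (mod 271)
85^6 ≡ 166 (mod 271)
85^9 ≡ 241 (mod 271)
85^10 ≡ 160 (mod 271)
85^15 ≡ 169 (mod 271)
85^18 ≡ 87 (mod 271)
85^27 ≡ 100 (mod 271)
85^30 ≡ 106 (mod 271)
85^45 ≡ 28 (mod 271)
85^54 ≡ 244 (mod 271)
85^90 ≡ 242 (mod 271)
85^135 ≡ 1 (mod 271) ✓
So ord_271(85) = 135.

135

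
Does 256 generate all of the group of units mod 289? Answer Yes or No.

No

φ(289) = φ(17^2) = 17·(17−1) = 272 = 2^4 · 17.
256 is a primitive root mod 289 iff 256^(φ(289)/q) ≢ 1 for every prime q | φ(289), i.e. q ∈ {2, 17}.
256^136 ≡ 1 (mod 289)  [q = 2: ≡ 1 ✗]
256^16 ≡ 35 (mod 289)  [q = 17: ≢ 1 ✓]
256^136 ≡ 1 shows ord(256) | 136, strictly less than φ(289); not a primitive root.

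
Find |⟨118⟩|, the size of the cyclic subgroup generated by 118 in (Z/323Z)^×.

18

By Lagrange's theorem, ord_323(118) divides φ(323) = φ(17·19) = (17−1)·(19−1) = 16·18 = 288 = 2^5 · 3^2.
Divisors of 288: 1, 2, 3, 4, 6, 8, 9, 12, 16, 18, 24, 32, 36, 48, 72, 96, 144, 288.
Evaluate successive powers at the divisors of 288:
118^1 ≡ 118 (mod 323)
118^2 ≡ 35 (mod 323)
118^3 ≡ 254 (mod 323)
118^4 ≡ 256 (mod 323)
118^6 ≡ 239 (mod 323)
118^8 ≡ 290 (mod 323)
118^9 ≡ 305 (mod 323)
118^12 ≡ 273 (mod 323)
118^16 ≡ 120 (mod 323)
118^18 ≡ 1 (mod 323) ✓
Hence ord(118) = 18.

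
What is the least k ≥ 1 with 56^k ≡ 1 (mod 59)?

The order of 56 must divide φ(59) = 59 − 1 = 58 = 2 · 29.
Divisors of 58: 1, 2, 29, 58.
Evaluate successive powers at the divisors of 58:
56^1 ≡ 56 (mod 59)
56^2 ≡ 9 (mod 59)
56^29 ≡ 58 (mod 59)
56^58 ≡ 1 (mod 59) ✓
The smallest such exponent is 58, so the order of 56 is 58.

58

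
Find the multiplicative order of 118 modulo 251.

125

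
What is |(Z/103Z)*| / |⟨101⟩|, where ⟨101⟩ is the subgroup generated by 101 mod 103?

Since 101 ∈ (Z/103Z)^×, its order divides φ(103) = 103 − 1 = 102 = 2 · 3 · 17.
Divisors of 102: 1, 2, 3, 6, 17, 34, 51, 102.
Test each divisor d:
101^1 ≡ 101 (mod 103)
101^2 ≡ 4 (mod 103)
101^3 ≡ 95 (mod 103)
101^6 ≡ 64 (mod 103)
101^17 ≡ 47 (mod 103)
101^34 ≡ 46 (mod 103)
101^51 ≡ 102 (mod 103)
101^102 ≡ 1 (mod 103) ✓
The order of 101 is 102, so the subgroup it generates has 102 elements.
[(Z/103Z)^× : ⟨101⟩] = 102/102 = 1.

1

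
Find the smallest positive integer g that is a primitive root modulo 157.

φ(157) = 157 − 1 = 156 = 2^2 · 3 · 13.
Test candidates g = 2, 3, … against the prime factors q ∈ {2, 3, 13} of φ(157): g is a generator iff g^(156/q) ≢ 1 for every such q.
g = 2: 2^78 ≡ 156; 2^52 ≡ 1 — hits 1, so not a primitive root.
g = 3: 3^78 ≡ 1 — hits 1, so not a primitive root.
g = 4: 4^78 ≡ 1 — hits 1, so not a primitive root.
g = 5: 5^78 ≡ 156; 5^52 ≡ 12; 5^12 ≡ 130 — none is 1, so 5 is a primitive root.
Hence the least primitive root of 157 is 5.

5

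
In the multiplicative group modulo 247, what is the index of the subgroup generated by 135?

By Lagrange's theorem, ord_247(135) divides φ(247) = φ(13·19) = (13−1)·(19−1) = 12·18 = 216 = 2^3 · 3^3.
Divisors of 216: 1, 2, 3, 4, 6, 8, 9, 12, 18, 24, 27, 36, 54, 72, 108, 216.
Test each divisor d:
135^1 ≡ 135 (mod 247)
135^2 ≡ 194 (mod 247)
135^3 ≡ 8 (mod 247)
135^4 ≡ 92 (mod 247)
135^6 ≡ 64 (mod 247)
135^8 ≡ 66 (mod 247)
135^9 ≡ 18 (mod 247)
135^12 ≡ 144 (mod 247)
135^18 ≡ 77 (mod 247)
135^24 ≡ 235 (mod 247)
135^27 ≡ 151 (mod 247)
135^36 ≡ 1 (mod 247) ✓
The order of 135 is 36, so the subgroup it generates has 36 elements.
Index = |(Z/247Z)^×| / |⟨135⟩| = 216 / 36 = 6.

6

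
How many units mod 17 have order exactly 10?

φ(17) = 17 − 1 = 16 = 2^4.
In a cyclic group of order 16, there are φ(d) elements of order d for each divisor d of 16, and zero for non-divisors.
Here 16 is not a multiple of 10, so there are no elements of order 10.

0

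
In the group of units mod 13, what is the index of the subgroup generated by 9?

Since 9 ∈ (Z/13Z)^×, its order divides φ(13) = 13 − 1 = 12 = 2^2 · 3.
Divisors of 12: 1, 2, 3, 4, 6, 12.
Check 9^d mod 13 for each divisor in increasing order:
9^1 ≡ 9 (mod 13)
9^2 ≡ 3 (mod 13)
9^3 ≡ 1 (mod 13) ✓
So ord_13(9) = 3, hence |⟨9⟩| = 3.
Index = |(Z/13Z)^×| / |⟨9⟩| = 12 / 3 = 4.

4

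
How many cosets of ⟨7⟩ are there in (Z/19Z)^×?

6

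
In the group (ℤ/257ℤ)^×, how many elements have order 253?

0

φ(257) = 257 − 1 = 256 = 2^8.
Since (Z/257Z)^× is cyclic of order 256, the number of elements of order d is φ(d) when d | 256 and 0 otherwise.
253 does not divide 256, so no element of (Z/257Z)^× has order 253.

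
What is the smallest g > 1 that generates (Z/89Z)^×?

φ(89) = 89 − 1 = 88 = 2^3 · 11.
g is a primitive root iff g^(88/q) ≢ 1 (mod 89) for each prime q ∈ {2, 11}.
g = 2: 2^44 ≡ 1 — hits 1, so not a primitive root.
g = 3: 3^44 ≡ 88; 3^8 ≡ 64 — none is 1, so 3 is a primitive root.
Hence the least primitive root of 89 is 3.

3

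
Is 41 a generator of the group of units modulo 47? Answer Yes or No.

φ(47) = 47 − 1 = 46 = 2 · 23.
Test 41^(46/q) mod 47 for each prime factor q of 46:
41^23 ≡ 46 (mod 47)  [q = 2: ≢ 1 ✓]
41^2 ≡ 36 (mod 47)  [q = 23: ≢ 1 ✓]
All checks pass, so 41 has order 46 and is a primitive root modulo 47.

Yes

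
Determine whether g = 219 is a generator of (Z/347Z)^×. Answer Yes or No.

No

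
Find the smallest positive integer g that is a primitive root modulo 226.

3

φ(226) = φ(2)·φ(113) = 1·112 = 112 = 2^4 · 7.
Test candidates g = 2, 3, … against the prime factors q ∈ {2, 7} of φ(226): g is a generator iff g^(112/q) ≢ 1 for every such q.
g = 2: gcd(2, 226) = 2 > 1, not a unit — skip.
g = 3: 3^56 ≡ 225; 3^16 ≡ 49 — none is 1, so 3 is a primitive root.
The smallest primitive root modulo 226 is 3.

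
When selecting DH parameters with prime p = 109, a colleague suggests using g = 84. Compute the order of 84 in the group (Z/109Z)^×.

By Lagrange's theorem, ord_109(84) divides φ(109) = 109 − 1 = 108 = 2^2 · 3^3.
Divisors of 108: 1, 2, 3, 4, 6, 9, 12, 18, 27, 36, 54, 108.
Compute 84^d (mod 109) for the divisors d until we hit 1:
84^1 ≡ 84
84^2 ≡ 80
84^3 ≡ 71
84^4 ≡ 78
84^6 ≡ 27
84^9 ≡ 64
84^12 ≡ 75
84^18 ≡ 63
84^27 ≡ 108
84^36 ≡ 45
84^54 ≡ 1
Hence ord(84) = 54.

54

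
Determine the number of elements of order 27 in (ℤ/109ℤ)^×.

φ(109) = 109 − 1 = 108 = 2^2 · 3^3.
Since (Z/109Z)^× is cyclic of order 108, the number of elements of order d is φ(d) when d | 108 and 0 otherwise.
27 = 3^3 divides 108, and φ(27) = 18.

18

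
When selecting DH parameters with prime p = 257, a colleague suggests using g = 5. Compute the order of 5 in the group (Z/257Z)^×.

256

By Lagrange's theorem, ord_257(5) divides φ(257) = 257 − 1 = 256 = 2^8.
Divisors of 256: 1, 2, 4, 8, 16, 32, 64, 128, 256.
Compute 5^d (mod 257) for the divisors d until we hit 1:
5^1 ≡ 5 (mod 257)
5^2 ≡ 25 (mod 257)
5^4 ≡ 111 (mod 257)
5^8 ≡ 242 (mod 257)
5^16 ≡ 225 (mod 257)
5^32 ≡ 253 (mod 257)
5^64 ≡ 16 (mod 257)
5^128 ≡ 256 (mod 257)
5^256 ≡ 1 (mod 257) ✓
So ord_257(5) = 256.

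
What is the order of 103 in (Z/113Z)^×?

112

ord(103) | φ(113) = 113 − 1 = 112 = 2^4 · 7.
Divisors of 112: 1, 2, 4, 7, 8, 14, 16, 28, 56, 112.
Test each divisor d:
103^1 ≡ 103 (mod 113)
103^2 ≡ 100 (mod 113)
103^4 ≡ 56 (mod 113)
103^7 ≡ 48 (mod 113)
103^8 ≡ 85 (mod 113)
103^14 ≡ 44 (mod 113)
103^16 ≡ 106 (mod 113)
103^28 ≡ 15 (mod 113)
103^56 ≡ 112 (mod 113)
103^112 ≡ 1 (mod 113) ✓
Therefore the multiplicative order of 103 modulo 113 is 112.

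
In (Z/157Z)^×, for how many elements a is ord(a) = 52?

24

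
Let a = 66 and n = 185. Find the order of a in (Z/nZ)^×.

12

The order of 66 must divide φ(185) = φ(5·37) = (5−1)·(37−1) = 4·36 = 144 = 2^4 · 3^2.
Divisors of 144: 1, 2, 3, 4, 6, 8, 9, 12, 16, 18, 24, 36, 48, 72, 144.
Evaluate successive powers at the divisors of 144:
66^1 ≡ 66
66^2 ≡ 101
66^3 ≡ 6
66^4 ≡ 26
66^6 ≡ 36
66^8 ≡ 121
66^9 ≡ 31
66^12 ≡ 1
The smallest such exponent is 12, so the order of 66 is 12.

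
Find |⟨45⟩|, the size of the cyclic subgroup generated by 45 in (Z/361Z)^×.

57

The order of 45 must divide φ(361) = φ(19^2) = 19·(19−1) = 342 = 2 · 3^2 · 19.
Divisors of 342: 1, 2, 3, 6, 9, 18, 19, 38, 57, 114, 171, 342.
Compute 45^d (mod 361) for the divisors d until we hit 1:
45^1 ≡ 45 (mod 361)
45^2 ≡ 220 (mod 361)
45^3 ≡ 153 (mod 361)
45^6 ≡ 305 (mod 361)
45^9 ≡ 96 (mod 361)
45^18 ≡ 191 (mod 361)
45^19 ≡ 292 (mod 361)
45^38 ≡ 68 (mod 361)
45^57 ≡ 1 (mod 361) ✓
Hence ord(45) = 57.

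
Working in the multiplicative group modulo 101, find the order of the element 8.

By Lagrange's theorem, ord_101(8) divides φ(101) = 101 − 1 = 100 = 2^2 · 5^2.
Divisors of 100: 1, 2, 4, 5, 10, 20, 25, 50, 100.
Evaluate successive powers at the divisors of 100:
8^1 ≡ 8 (mod 101)
8^2 ≡ 64 (mod 101)
8^4 ≡ 56 (mod 101)
8^5 ≡ 44 (mod 101)
8^10 ≡ 17 (mod 101)
8^20 ≡ 87 (mod 101)
8^25 ≡ 91 (mod 101)
8^50 ≡ 100 (mod 101)
8^100 ≡ 1 (mod 101) ✓
The smallest such exponent is 100, so the order of 8 is 100.

100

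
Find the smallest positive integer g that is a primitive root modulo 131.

φ(131) = 131 − 1 = 130 = 2 · 5 · 13.
g is a primitive root iff g^(130/q) ≢ 1 (mod 131) for each prime q ∈ {2, 5, 13}.
g = 2: 2^65 ≡ 130; 2^26 ≡ 53; 2^10 ≡ 107 — none is 1, so 2 is a primitive root.
So 2 is the smallest generator of (Z/131Z)^×.

2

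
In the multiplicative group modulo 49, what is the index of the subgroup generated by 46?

2

By Lagrange's theorem, ord_49(46) divides φ(49) = φ(7^2) = 7·(7−1) = 42 = 2 · 3 · 7.
Divisors of 42: 1, 2, 3, 6, 7, 14, 21, 42.
Check 46^d mod 49 for each divisor in increasing order:
46^1 ≡ 46 (mod 49)
46^2 ≡ 9 (mod 49)
46^3 ≡ 22 (mod 49)
46^6 ≡ 43 (mod 49)
46^7 ≡ 18 (mod 49)
46^14 ≡ 30 (mod 49)
46^21 ≡ 1 (mod 49) ✓
The order of 46 is 21, so the subgroup it generates has 21 elements.
[(Z/49Z)^× : ⟨46⟩] = 42/21 = 2.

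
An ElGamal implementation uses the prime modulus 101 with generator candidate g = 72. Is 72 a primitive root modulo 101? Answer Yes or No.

φ(101) = 101 − 1 = 100 = 2^2 · 5^2.
An element g generates (Z/101Z)^× iff g^(100/q) ≢ 1 (mod 101) for each prime q ∈ {2, 5}.
72^50 ≡ 100 (mod 101)  [q = 2: ≢ 1 ✓]
72^20 ≡ 95 (mod 101)  [q = 5: ≢ 1 ✓]
Every test exponent gives a nontrivial residue, hence 72 generates the full group.

Yes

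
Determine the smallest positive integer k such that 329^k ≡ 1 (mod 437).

By Lagrange's theorem, ord_437(329) divides φ(437) = φ(19·23) = (19−1)·(23−1) = 18·22 = 396 = 2^2 · 3^2 · 11.
Divisors of 396: 1, 2, 3, 4, 6, 9, 11, 12, 18, 22, 33, 36, 44, 66, 99, 132, 198, 396.
Compute 329^d (mod 437) for the divisors d until we hit 1:
329^1 ≡ 329 (mod 437)
329^2 ≡ 302 (mod 437)
329^3 ≡ 159 (mod 437)
329^4 ≡ 308 (mod 437)
329^6 ≡ 372 (mod 437)
329^9 ≡ 153 (mod 437)
329^11 ≡ 321 (mod 437)
329^12 ≡ 292 (mod 437)
329^18 ≡ 248 (mod 437)
329^22 ≡ 346 (mod 437)
329^33 ≡ 68 (mod 437)
329^36 ≡ 324 (mod 437)
329^44 ≡ 415 (mod 437)
329^66 ≡ 254 (mod 437)
329^99 ≡ 229 (mod 437)
329^132 ≡ 277 (mod 437)
329^198 ≡ 1 (mod 437) ✓
Hence ord(329) = 198.

198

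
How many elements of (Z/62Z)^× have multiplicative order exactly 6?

2

φ(62) = φ(2)·φ(31) = 1·30 = 30 = 2 · 3 · 5.
Since (Z/62Z)^× is cyclic of order 30, the number of elements of order d is φ(d) when d | 30 and 0 otherwise.
6 = 2 · 3 divides 30, and φ(6) = 2.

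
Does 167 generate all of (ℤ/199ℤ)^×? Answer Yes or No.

φ(199) = 199 − 1 = 198 = 2 · 3^2 · 11.
167 is a primitive root mod 199 iff 167^(φ(199)/q) ≢ 1 for every prime q | φ(199), i.e. q ∈ {2, 3, 11}.
167^99 ≡ 198 (mod 199)  [q = 2: ≢ 1 ✓]
167^66 ≡ 92 (mod 199)  [q = 3: ≢ 1 ✓]
167^18 ≡ 103 (mod 199)  [q = 11: ≢ 1 ✓]
All checks pass, so 167 has order 198 and is a primitive root modulo 199.

Yes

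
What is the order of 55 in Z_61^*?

60

ord(55) | φ(61) = 61 − 1 = 60 = 2^2 · 3 · 5.
Divisors of 60: 1, 2, 3, 4, 5, 6, 10, 12, 15, 20, 30, 60.
Compute 55^d (mod 61) for the divisors d until we hit 1:
55^1 ≡ 55 (mod 61)
55^2 ≡ 36 (mod 61)
55^3 ≡ 28 (mod 61)
55^4 ≡ 15 (mod 61)
55^5 ≡ 32 (mod 61)
55^6 ≡ 52 (mod 61)
55^10 ≡ 48 (mod 61)
55^12 ≡ 20 (mod 61)
55^15 ≡ 11 (mod 61)
55^20 ≡ 47 (mod 61)
55^30 ≡ 60 (mod 61)
55^60 ≡ 1 (mod 61) ✓
The smallest such exponent is 60, so the order of 55 is 60.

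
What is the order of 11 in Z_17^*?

16

Since 11 ∈ (Z/17Z)^×, its order divides φ(17) = 17 − 1 = 16 = 2^4.
Divisors of 16: 1, 2, 4, 8, 16.
Check 11^d mod 17 for each divisor in increasing order:
11^1 ≡ 11 (mod 17)
11^2 ≡ 2 (mod 17)
11^4 ≡ 4 (mod 17)
11^8 ≡ 16 (mod 17)
11^16 ≡ 1 (mod 17) ✓
Therefore the multiplicative order of 11 modulo 17 is 16.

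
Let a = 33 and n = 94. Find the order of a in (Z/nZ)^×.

The order of 33 must divide φ(94) = φ(2)·φ(47) = 1·46 = 46 = 2 · 23.
Divisors of 46: 1, 2, 23, 46.
Compute 33^d (mod 94) for the divisors d until we hit 1:
33^1 ≡ 33 (mod 94)
33^2 ≡ 55 (mod 94)
33^23 ≡ 93 (mod 94)
33^46 ≡ 1 (mod 94) ✓
The smallest such exponent is 46, so the order of 33 is 46.

46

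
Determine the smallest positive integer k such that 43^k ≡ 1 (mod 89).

88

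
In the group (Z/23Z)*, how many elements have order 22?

10

φ(23) = 23 − 1 = 22 = 2 · 11.
(Z/23Z)^× is cyclic (|G| = 22); a cyclic group of order m has exactly φ(d) elements of each order d | m, and none otherwise.
22 = 2 · 11 divides 22, and φ(22) = 10.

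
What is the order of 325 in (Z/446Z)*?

222

Since 325 ∈ (Z/446Z)^×, its order divides φ(446) = φ(2)·φ(223) = 1·222 = 222 = 2 · 3 · 37.
Divisors of 222: 1, 2, 3, 6, 37, 74, 111, 222.
Check 325^d mod 446 for each divisor in increasing order:
325^1 ≡ 325 (mod 446)
325^2 ≡ 369 (mod 446)
325^3 ≡ 397 (mod 446)
325^6 ≡ 171 (mod 446)
325^37 ≡ 407 (mod 446)
325^74 ≡ 183 (mod 446)
325^111 ≡ 445 (mod 446)
325^222 ≡ 1 (mod 446) ✓
So ord_446(325) = 222.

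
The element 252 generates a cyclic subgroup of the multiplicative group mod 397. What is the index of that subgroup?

9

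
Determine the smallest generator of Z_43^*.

3

φ(43) = 43 − 1 = 42 = 2 · 3 · 7.
g is a primitive root iff g^(42/q) ≢ 1 (mod 43) for each prime q ∈ {2, 3, 7}.
g = 2: 2^21 ≡ 42; 2^14 ≡ 1 — hits 1, so not a primitive root.
g = 3: 3^21 ≡ 42; 3^14 ≡ 36; 3^6 ≡ 41 — none is 1, so 3 is a primitive root.
So 3 is the smallest generator of (Z/43Z)^×.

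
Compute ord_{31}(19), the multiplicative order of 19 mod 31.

The order of 19 must divide φ(31) = 31 − 1 = 30 = 2 · 3 · 5.
Divisors of 30: 1, 2, 3, 5, 6, 10, 15, 30.
Compute 19^d (mod 31) for the divisors d until we hit 1:
19^1 ≡ 19
19^2 ≡ 20
19^3 ≡ 8
19^5 ≡ 5
19^6 ≡ 2
19^10 ≡ 25
19^15 ≡ 1
So ord_31(19) = 15.

15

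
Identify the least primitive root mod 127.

3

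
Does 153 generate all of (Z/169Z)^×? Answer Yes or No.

No

φ(169) = φ(13^2) = 13·(13−1) = 156 = 2^2 · 3 · 13.
Test 153^(156/q) mod 169 for each prime factor q of 156:
153^78 ≡ 1 (mod 169)  [q = 2: ≡ 1 ✗]
153^52 ≡ 146 (mod 169)  [q = 3: ≢ 1 ✓]
153^12 ≡ 157 (mod 169)  [q = 13: ≢ 1 ✓]
Since 153^78 ≡ 1, the order of 153 divides 78 < 156, so 153 is not a primitive root.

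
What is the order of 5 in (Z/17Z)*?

ord(5) | φ(17) = 17 − 1 = 16 = 2^4.
Divisors of 16: 1, 2, 4, 8, 16.
Compute 5^d (mod 17) for the divisors d until we hit 1:
5^1 ≡ 5 (mod 17)
5^2 ≡ 8 (mod 17)
5^4 ≡ 13 (mod 17)
5^8 ≡ 16 (mod 17)
5^16 ≡ 1 (mod 17) ✓
Therefore the multiplicative order of 5 modulo 17 is 16.

16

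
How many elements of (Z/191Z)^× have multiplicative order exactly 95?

72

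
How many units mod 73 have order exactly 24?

8

φ(73) = 73 − 1 = 72 = 2^3 · 3^2.
Since (Z/73Z)^× is cyclic of order 72, the number of elements of order d is φ(d) when d | 72 and 0 otherwise.
24 = 2^3 · 3 divides 72, and φ(24) = 8.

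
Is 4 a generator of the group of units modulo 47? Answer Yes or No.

No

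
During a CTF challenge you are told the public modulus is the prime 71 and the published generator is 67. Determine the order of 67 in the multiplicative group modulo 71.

70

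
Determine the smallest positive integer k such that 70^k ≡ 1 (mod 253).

5

The order of 70 must divide φ(253) = φ(11·23) = (11−1)·(23−1) = 10·22 = 220 = 2^2 · 5 · 11.
Divisors of 220: 1, 2, 4, 5, 10, 11, 20, 22, 44, 55, 110, 220.
Check 70^d mod 253 for each divisor in increasing order:
70^1 ≡ 70
70^2 ≡ 93
70^4 ≡ 47
70^5 ≡ 1
So ord_253(70) = 5.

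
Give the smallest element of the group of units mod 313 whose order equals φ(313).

10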